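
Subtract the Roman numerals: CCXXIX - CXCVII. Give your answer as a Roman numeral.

CCXXIX = 229
CXCVII = 197
229 - 197 = 32

XXXII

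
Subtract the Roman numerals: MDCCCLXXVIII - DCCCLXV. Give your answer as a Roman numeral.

MDCCCLXXVIII = 1878
DCCCLXV = 865
1878 - 865 = 1013

MXIII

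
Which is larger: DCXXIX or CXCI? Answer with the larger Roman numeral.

DCXXIX = 629
CXCI = 191
629 is larger

DCXXIX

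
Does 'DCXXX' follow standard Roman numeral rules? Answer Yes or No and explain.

'DCXXX': Check the rules: uses only the symbols I, V, X, L, C, D, M; no symbol is repeated more than three times in a row; V, L and D each appear at most once; no smaller symbol precedes a larger one (values never increase from left to right). Value: D (500) + C (100) + X (10) + X (10) + X (10) = 630. So it is a valid standard Roman numeral.

Yes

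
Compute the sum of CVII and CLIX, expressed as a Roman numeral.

CVII = 107
CLIX = 159
107 + 159 = 266

CCLXVI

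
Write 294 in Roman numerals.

Convert 294 to Roman numerals:
  294 contains 2×100 (CC)
  94 contains 1×90 (XC)
  4 contains 1×4 (IV)

CCXCIV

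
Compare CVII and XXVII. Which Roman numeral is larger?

CVII = 107
XXVII = 27
107 is larger

CVII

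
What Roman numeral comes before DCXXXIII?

DCXXXIII = 633, so the previous integer is 633 - 1 = 632

DCXXXII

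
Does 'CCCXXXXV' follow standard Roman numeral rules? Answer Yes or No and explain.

'CCCXXXXV': More than 3 consecutive X's

No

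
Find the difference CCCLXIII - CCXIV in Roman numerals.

CCCLXIII = 363
CCXIV = 214
363 - 214 = 149

CXLIX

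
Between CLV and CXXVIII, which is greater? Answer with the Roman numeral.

CLV = 155
CXXVIII = 128
155 is larger

CLV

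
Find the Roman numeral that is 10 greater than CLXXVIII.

CLXXVIII = 178
178 + 10 = 188

CLXXXVIII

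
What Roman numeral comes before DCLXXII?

DCLXXII = 672; previous is 671

DCLXXI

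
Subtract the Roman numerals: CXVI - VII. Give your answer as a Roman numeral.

CXVI = 116
VII = 7
116 - 7 = 109

CIX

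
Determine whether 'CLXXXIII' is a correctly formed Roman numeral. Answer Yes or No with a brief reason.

'CLXXXIII': Check the rules: uses only the symbols I, V, X, L, C, D, M; no symbol is repeated more than three times in a row; V, L and D each appear at most once; no smaller symbol precedes a larger one (values never increase from left to right). Value: C (100) + L (50) + X (10) + X (10) + X (10) + I (1) + I (1) + I (1) = 183. So it is a valid standard Roman numeral.

Yes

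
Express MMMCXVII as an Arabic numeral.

MMMCXVII: M=1000, M=1000, M=1000, C=100, X=10, V=5, I=1, I=1
1000 + 1000 + 1000 + 100 + 10 + 5 + 1 + 1 = 3117

3117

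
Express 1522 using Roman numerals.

Convert 1522 to Roman numerals:
  1522 contains 1×1000 (M)
  522 contains 1×500 (D)
  22 contains 2×10 (XX)
  2 contains 2×1 (II)

MDXXII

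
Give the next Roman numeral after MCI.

MCI = 1101; next is 1102

MCII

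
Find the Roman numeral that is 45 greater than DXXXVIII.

DXXXVIII = 538
538 + 45 = 583

DLXXXIII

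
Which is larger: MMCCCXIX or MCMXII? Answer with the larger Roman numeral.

MMCCCXIX = 2319
MCMXII = 1912
2319 is larger

MMCCCXIX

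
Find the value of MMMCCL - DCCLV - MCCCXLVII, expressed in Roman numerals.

MMMCCL = 3250, DCCLV = 755, MCCCXLVII = 1347
3250 - 755 = 2495
2495 - 1347 = 1148

MCXLVIII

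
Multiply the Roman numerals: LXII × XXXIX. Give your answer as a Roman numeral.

LXII = 62
XXXIX = 39
62 × 39 = 2418

MMCDXVIII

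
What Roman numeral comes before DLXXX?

DLXXX = 580, so the previous integer is 580 - 1 = 579

DLXXIX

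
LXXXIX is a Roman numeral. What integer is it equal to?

LXXXIX: L=50, X=10, X=10, X=10, IX=9
50 + 10 + 10 + 10 + 9 = 89

89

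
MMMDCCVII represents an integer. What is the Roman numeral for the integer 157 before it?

MMMDCCVII = 3707
3707 - 157 = 3550

MMMDL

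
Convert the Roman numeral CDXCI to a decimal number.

CDXCI: CD=400, XC=90, I=1
400 + 90 + 1 = 491

491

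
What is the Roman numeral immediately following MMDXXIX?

MMDXXIX = 2529; next is 2530

MMDXXX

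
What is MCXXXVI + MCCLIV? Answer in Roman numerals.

MCXXXVI = 1136
MCCLIV = 1254
1136 + 1254 = 2390

MMCCCXC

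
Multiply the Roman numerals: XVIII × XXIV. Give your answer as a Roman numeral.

XVIII = 18
XXIV = 24
18 × 24 = 432

CDXXXII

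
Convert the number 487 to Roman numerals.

Convert 487 to Roman numerals:
  487 contains 1×400 (CD)
  87 contains 1×50 (L)
  37 contains 3×10 (XXX)
  7 contains 1×5 (V)
  2 contains 2×1 (II)

CDLXXXVII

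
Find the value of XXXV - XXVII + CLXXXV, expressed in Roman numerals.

XXXV = 35, XXVII = 27, CLXXXV = 185
35 - 27 = 8
8 + 185 = 193

CXCIII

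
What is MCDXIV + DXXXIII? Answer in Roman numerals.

MCDXIV = 1414
DXXXIII = 533
1414 + 533 = 1947

MCMXLVII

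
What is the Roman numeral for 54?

Convert 54 to Roman numerals:
  54 contains 1×50 (L)
  4 contains 1×4 (IV)

LIV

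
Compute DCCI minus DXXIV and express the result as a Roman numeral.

DCCI = 701
DXXIV = 524
701 - 524 = 177

CLXXVII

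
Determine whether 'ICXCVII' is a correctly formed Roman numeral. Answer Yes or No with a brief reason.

'ICXCVII': Invalid subtractive combination: IC

No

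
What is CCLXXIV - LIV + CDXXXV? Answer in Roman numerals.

CCLXXIV = 274, LIV = 54, CDXXXV = 435
274 - 54 = 220
220 + 435 = 655

DCLV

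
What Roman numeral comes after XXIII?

XXIII = 23; next is 24

XXIV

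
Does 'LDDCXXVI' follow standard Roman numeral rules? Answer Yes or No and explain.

'LDDCXXVI': D should not appear more than once

No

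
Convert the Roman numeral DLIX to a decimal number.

DLIX: D=500, L=50, IX=9
500 + 50 + 9 = 559

559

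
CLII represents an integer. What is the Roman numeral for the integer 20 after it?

CLII = 152
152 + 20 = 172

CLXXII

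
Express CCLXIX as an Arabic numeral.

CCLXIX: C=100, C=100, L=50, X=10, IX=9
100 + 100 + 50 + 10 + 9 = 269

269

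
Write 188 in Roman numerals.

Convert 188 to Roman numerals:
  188 contains 1×100 (C)
  88 contains 1×50 (L)
  38 contains 3×10 (XXX)
  8 contains 1×5 (V)
  3 contains 3×1 (III)

CLXXXVIII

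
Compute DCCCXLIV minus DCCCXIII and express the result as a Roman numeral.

DCCCXLIV = 844
DCCCXIII = 813
844 - 813 = 31

XXXI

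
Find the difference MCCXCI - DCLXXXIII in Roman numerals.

MCCXCI = 1291
DCLXXXIII = 683
1291 - 683 = 608

DCVIII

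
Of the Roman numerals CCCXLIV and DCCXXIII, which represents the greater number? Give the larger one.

CCCXLIV = 344
DCCXXIII = 723
723 is larger

DCCXXIII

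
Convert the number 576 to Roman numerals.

Convert 576 to Roman numerals:
  576 contains 1×500 (D)
  76 contains 1×50 (L)
  26 contains 2×10 (XX)
  6 contains 1×5 (V)
  1 contains 1×1 (I)

DLXXVI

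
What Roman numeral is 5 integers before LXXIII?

LXXIII = 73
73 - 5 = 68

LXVIII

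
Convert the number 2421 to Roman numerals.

Convert 2421 to Roman numerals:
  2421 contains 2×1000 (MM)
  421 contains 1×400 (CD)
  21 contains 2×10 (XX)
  1 contains 1×1 (I)

MMCDXXI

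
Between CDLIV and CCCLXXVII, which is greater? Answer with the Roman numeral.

CDLIV = 454
CCCLXXVII = 377
454 is larger

CDLIV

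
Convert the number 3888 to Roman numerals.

Convert 3888 to Roman numerals:
  3888 contains 3×1000 (MMM)
  888 contains 1×500 (D)
  388 contains 3×100 (CCC)
  88 contains 1×50 (L)
  38 contains 3×10 (XXX)
  8 contains 1×5 (V)
  3 contains 3×1 (III)

MMMDCCCLXXXVIII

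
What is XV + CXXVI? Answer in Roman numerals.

XV = 15
CXXVI = 126
15 + 126 = 141

CXLI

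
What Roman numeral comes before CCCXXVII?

CCCXXVII = 327, so the previous integer is 327 - 1 = 326

CCCXXVI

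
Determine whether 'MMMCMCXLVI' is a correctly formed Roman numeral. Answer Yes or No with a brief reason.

'MMMCMCXLVI': C cannot come right after the subtractive pair CM: once C is subtracted in CM, the next symbol must be smaller than C

No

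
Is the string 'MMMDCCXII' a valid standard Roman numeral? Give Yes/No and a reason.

'MMMDCCXII': Check the rules: uses only the symbols I, V, X, L, C, D, M; no symbol is repeated more than three times in a row; V, L and D each appear at most once; no smaller symbol precedes a larger one (values never increase from left to right). Value: M (1000) + M (1000) + M (1000) + D (500) + C (100) + C (100) + X (10) + I (1) + I (1) = 3712. So it is a valid standard Roman numeral.

Yes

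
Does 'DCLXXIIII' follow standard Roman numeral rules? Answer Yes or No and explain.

'DCLXXIIII': More than 3 consecutive I's

No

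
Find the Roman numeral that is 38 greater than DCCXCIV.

DCCXCIV = 794
794 + 38 = 832

DCCCXXXII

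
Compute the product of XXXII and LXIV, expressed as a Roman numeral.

XXXII = 32
LXIV = 64
32 × 64 = 2048

MMXLVIII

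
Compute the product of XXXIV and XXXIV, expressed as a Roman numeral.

XXXIV = 34
XXXIV = 34
34 × 34 = 1156

MCLVI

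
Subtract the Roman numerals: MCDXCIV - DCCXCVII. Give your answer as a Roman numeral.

MCDXCIV = 1494
DCCXCVII = 797
1494 - 797 = 697

DCXCVII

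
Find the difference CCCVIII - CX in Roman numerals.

CCCVIII = 308
CX = 110
308 - 110 = 198

CXCVIII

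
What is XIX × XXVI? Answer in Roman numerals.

XIX = 19
XXVI = 26
19 × 26 = 494

CDXCIV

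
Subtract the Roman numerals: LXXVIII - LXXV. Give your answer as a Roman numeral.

LXXVIII = 78
LXXV = 75
78 - 75 = 3

III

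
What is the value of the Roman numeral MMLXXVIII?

MMLXXVIII: M=1000, M=1000, L=50, X=10, X=10, V=5, I=1, I=1, I=1
1000 + 1000 + 50 + 10 + 10 + 5 + 1 + 1 + 1 = 2078

2078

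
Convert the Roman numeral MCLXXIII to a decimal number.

MCLXXIII: M=1000, C=100, L=50, X=10, X=10, I=1, I=1, I=1
1000 + 100 + 50 + 10 + 10 + 1 + 1 + 1 = 1173

1173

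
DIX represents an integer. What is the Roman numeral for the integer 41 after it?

DIX = 509
509 + 41 = 550

DL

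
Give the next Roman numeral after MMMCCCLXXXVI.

MMMCCCLXXXVI = 3386, so the next integer is 3386 + 1 = 3387

MMMCCCLXXXVII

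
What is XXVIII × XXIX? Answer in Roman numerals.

XXVIII = 28
XXIX = 29
28 × 29 = 812

DCCCXII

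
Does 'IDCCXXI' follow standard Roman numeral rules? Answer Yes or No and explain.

'IDCCXXI': Invalid subtractive combination: ID

No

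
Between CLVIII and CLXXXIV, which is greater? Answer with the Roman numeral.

CLVIII = 158
CLXXXIV = 184
184 is larger

CLXXXIV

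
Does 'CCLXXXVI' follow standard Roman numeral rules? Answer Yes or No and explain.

'CCLXXXVI': Check the rules: uses only the symbols I, V, X, L, C, D, M; no symbol is repeated more than three times in a row; V, L and D each appear at most once; no smaller symbol precedes a larger one (values never increase from left to right). Value: C (100) + C (100) + L (50) + X (10) + X (10) + X (10) + V (5) + I (1) = 286. So it is a valid standard Roman numeral.

Yes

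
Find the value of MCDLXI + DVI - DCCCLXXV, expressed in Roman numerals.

MCDLXI = 1461, DVI = 506, DCCCLXXV = 875
1461 + 506 = 1967
1967 - 875 = 1092

MXCII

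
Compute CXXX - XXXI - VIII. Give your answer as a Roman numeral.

CXXX = 130, XXXI = 31, VIII = 8
130 - 31 = 99
99 - 8 = 91

XCI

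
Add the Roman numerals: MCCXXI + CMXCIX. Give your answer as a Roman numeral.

MCCXXI = 1221
CMXCIX = 999
1221 + 999 = 2220

MMCCXX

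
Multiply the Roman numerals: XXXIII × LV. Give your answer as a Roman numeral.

XXXIII = 33
LV = 55
33 × 55 = 1815

MDCCCXV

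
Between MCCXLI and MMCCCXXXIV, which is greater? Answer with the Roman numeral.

MCCXLI = 1241
MMCCCXXXIV = 2334
2334 is larger

MMCCCXXXIV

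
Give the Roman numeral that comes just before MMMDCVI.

MMMDCVI = 3606; previous is 3605

MMMDCV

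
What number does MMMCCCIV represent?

MMMCCCIV: M=1000, M=1000, M=1000, C=100, C=100, C=100, IV=4
1000 + 1000 + 1000 + 100 + 100 + 100 + 4 = 3304

3304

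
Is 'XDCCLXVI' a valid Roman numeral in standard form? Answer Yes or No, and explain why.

'XDCCLXVI': Invalid subtractive combination: XD

No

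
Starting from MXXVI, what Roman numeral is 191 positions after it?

MXXVI = 1026
1026 + 191 = 1217

MCCXVII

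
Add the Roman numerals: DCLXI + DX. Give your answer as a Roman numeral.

DCLXI = 661
DX = 510
661 + 510 = 1171

MCLXXI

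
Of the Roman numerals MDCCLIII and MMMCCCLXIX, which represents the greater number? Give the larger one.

MDCCLIII = 1753
MMMCCCLXIX = 3369
3369 is larger

MMMCCCLXIX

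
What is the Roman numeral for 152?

Convert 152 to Roman numerals:
  152 contains 1×100 (C)
  52 contains 1×50 (L)
  2 contains 2×1 (II)

CLII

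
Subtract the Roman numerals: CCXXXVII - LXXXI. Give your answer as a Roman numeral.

CCXXXVII = 237
LXXXI = 81
237 - 81 = 156

CLVI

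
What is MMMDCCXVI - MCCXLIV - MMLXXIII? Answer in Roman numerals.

MMMDCCXVI = 3716, MCCXLIV = 1244, MMLXXIII = 2073
3716 - 1244 = 2472
2472 - 2073 = 399

CCCXCIX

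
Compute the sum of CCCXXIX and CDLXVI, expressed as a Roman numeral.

CCCXXIX = 329
CDLXVI = 466
329 + 466 = 795

DCCXCV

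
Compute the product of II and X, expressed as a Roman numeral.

II = 2
X = 10
2 × 10 = 20

XX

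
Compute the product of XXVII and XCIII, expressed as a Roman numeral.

XXVII = 27
XCIII = 93
27 × 93 = 2511

MMDXI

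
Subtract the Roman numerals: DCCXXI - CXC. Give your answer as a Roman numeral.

DCCXXI = 721
CXC = 190
721 - 190 = 531

DXXXI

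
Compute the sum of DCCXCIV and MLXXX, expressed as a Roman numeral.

DCCXCIV = 794
MLXXX = 1080
794 + 1080 = 1874

MDCCCLXXIV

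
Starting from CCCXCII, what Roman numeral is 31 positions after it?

CCCXCII = 392
392 + 31 = 423

CDXXIII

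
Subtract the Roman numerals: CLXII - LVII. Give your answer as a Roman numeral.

CLXII = 162
LVII = 57
162 - 57 = 105

CV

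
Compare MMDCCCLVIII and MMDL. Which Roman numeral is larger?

MMDCCCLVIII = 2858
MMDL = 2550
2858 is larger

MMDCCCLVIII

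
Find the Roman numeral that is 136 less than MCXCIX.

MCXCIX = 1199
1199 - 136 = 1063

MLXIII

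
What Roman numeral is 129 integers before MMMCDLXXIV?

MMMCDLXXIV = 3474
3474 - 129 = 3345

MMMCCCXLV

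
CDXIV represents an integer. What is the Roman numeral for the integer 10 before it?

CDXIV = 414
414 - 10 = 404

CDIV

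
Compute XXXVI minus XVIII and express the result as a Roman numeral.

XXXVI = 36
XVIII = 18
36 - 18 = 18

XVIII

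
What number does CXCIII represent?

CXCIII: C=100, XC=90, I=1, I=1, I=1
100 + 90 + 1 + 1 + 1 = 193

193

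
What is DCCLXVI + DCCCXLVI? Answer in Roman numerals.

DCCLXVI = 766
DCCCXLVI = 846
766 + 846 = 1612

MDCXII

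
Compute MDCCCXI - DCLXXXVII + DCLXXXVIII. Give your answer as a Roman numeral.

MDCCCXI = 1811, DCLXXXVII = 687, DCLXXXVIII = 688
1811 - 687 = 1124
1124 + 688 = 1812

MDCCCXII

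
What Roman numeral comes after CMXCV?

CMXCV = 995; next is 996

CMXCVI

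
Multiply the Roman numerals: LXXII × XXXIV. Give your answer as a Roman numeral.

LXXII = 72
XXXIV = 34
72 × 34 = 2448

MMCDXLVIII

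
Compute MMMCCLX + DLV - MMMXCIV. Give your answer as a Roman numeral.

MMMCCLX = 3260, DLV = 555, MMMXCIV = 3094
3260 + 555 = 3815
3815 - 3094 = 721

DCCXXI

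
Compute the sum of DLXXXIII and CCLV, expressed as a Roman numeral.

DLXXXIII = 583
CCLV = 255
583 + 255 = 838

DCCCXXXVIII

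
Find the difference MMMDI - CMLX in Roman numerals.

MMMDI = 3501
CMLX = 960
3501 - 960 = 2541

MMDXLI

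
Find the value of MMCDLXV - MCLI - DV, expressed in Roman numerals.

MMCDLXV = 2465, MCLI = 1151, DV = 505
2465 - 1151 = 1314
1314 - 505 = 809

DCCCIX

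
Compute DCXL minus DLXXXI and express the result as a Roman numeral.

DCXL = 640
DLXXXI = 581
640 - 581 = 59

LIX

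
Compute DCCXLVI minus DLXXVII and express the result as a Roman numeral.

DCCXLVI = 746
DLXXVII = 577
746 - 577 = 169

CLXIX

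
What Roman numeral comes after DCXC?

DCXC = 690, so the next integer is 690 + 1 = 691

DCXCI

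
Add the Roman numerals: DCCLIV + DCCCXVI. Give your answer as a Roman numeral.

DCCLIV = 754
DCCCXVI = 816
754 + 816 = 1570

MDLXX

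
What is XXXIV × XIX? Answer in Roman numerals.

XXXIV = 34
XIX = 19
34 × 19 = 646

DCXLVI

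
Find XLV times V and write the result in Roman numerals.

XLV = 45
V = 5
45 × 5 = 225

CCXXV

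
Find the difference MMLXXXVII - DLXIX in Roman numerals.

MMLXXXVII = 2087
DLXIX = 569
2087 - 569 = 1518

MDXVIII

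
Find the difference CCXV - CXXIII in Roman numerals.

CCXV = 215
CXXIII = 123
215 - 123 = 92

XCII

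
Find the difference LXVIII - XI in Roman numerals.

LXVIII = 68
XI = 11
68 - 11 = 57

LVII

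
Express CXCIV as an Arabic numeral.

CXCIV: C=100, XC=90, IV=4
100 + 90 + 4 = 194

194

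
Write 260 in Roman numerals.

Convert 260 to Roman numerals:
  260 contains 2×100 (CC)
  60 contains 1×50 (L)
  10 contains 1×10 (X)

CCLX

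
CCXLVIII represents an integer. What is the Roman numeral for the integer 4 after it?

CCXLVIII = 248
248 + 4 = 252

CCLII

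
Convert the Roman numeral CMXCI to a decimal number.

CMXCI: CM=900, XC=90, I=1
900 + 90 + 1 = 991

991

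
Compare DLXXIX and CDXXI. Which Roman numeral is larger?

DLXXIX = 579
CDXXI = 421
579 is larger

DLXXIX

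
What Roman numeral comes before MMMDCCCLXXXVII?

MMMDCCCLXXXVII = 3887, so the previous integer is 3887 - 1 = 3886

MMMDCCCLXXXVI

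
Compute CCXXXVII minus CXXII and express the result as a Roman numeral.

CCXXXVII = 237
CXXII = 122
237 - 122 = 115

CXV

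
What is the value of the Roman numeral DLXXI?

DLXXI: D=500, L=50, X=10, X=10, I=1
500 + 50 + 10 + 10 + 1 = 571

571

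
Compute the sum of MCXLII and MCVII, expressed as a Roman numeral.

MCXLII = 1142
MCVII = 1107
1142 + 1107 = 2249

MMCCXLIX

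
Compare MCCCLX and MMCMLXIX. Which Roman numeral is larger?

MCCCLX = 1360
MMCMLXIX = 2969
2969 is larger

MMCMLXIX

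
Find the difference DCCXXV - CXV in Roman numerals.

DCCXXV = 725
CXV = 115
725 - 115 = 610

DCX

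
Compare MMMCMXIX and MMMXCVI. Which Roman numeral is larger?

MMMCMXIX = 3919
MMMXCVI = 3096
3919 is larger

MMMCMXIX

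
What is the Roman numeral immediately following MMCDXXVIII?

MMCDXXVIII = 2428, so the next integer is 2428 + 1 = 2429

MMCDXXIX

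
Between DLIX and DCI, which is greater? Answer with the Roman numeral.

DLIX = 559
DCI = 601
601 is larger

DCI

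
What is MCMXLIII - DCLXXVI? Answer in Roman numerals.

MCMXLIII = 1943
DCLXXVI = 676
1943 - 676 = 1267

MCCLXVII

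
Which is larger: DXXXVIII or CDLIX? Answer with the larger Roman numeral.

DXXXVIII = 538
CDLIX = 459
538 is larger

DXXXVIII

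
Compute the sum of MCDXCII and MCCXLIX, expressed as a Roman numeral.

MCDXCII = 1492
MCCXLIX = 1249
1492 + 1249 = 2741

MMDCCXLI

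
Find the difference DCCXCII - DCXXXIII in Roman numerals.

DCCXCII = 792
DCXXXIII = 633
792 - 633 = 159

CLIX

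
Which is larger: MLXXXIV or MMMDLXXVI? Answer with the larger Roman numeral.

MLXXXIV = 1084
MMMDLXXVI = 3576
3576 is larger

MMMDLXXVI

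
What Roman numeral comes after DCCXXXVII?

DCCXXXVII = 737, so the next integer is 737 + 1 = 738

DCCXXXVIII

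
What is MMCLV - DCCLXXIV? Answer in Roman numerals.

MMCLV = 2155
DCCLXXIV = 774
2155 - 774 = 1381

MCCCLXXXI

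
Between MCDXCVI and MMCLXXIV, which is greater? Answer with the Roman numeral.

MCDXCVI = 1496
MMCLXXIV = 2174
2174 is larger

MMCLXXIV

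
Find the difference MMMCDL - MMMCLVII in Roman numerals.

MMMCDL = 3450
MMMCLVII = 3157
3450 - 3157 = 293

CCXCIII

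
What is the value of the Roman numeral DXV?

DXV: D=500, X=10, V=5
500 + 10 + 5 = 515

515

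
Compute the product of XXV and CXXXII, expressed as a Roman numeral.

XXV = 25
CXXXII = 132
25 × 132 = 3300

MMMCCC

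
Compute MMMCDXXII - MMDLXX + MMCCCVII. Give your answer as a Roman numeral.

MMMCDXXII = 3422, MMDLXX = 2570, MMCCCVII = 2307
3422 - 2570 = 852
852 + 2307 = 3159

MMMCLIX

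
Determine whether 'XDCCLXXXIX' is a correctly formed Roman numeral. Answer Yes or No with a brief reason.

'XDCCLXXXIX': Invalid subtractive combination: XD

No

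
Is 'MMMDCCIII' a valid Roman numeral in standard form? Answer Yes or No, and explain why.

'MMMDCCIII': Check the rules: uses only the symbols I, V, X, L, C, D, M; no symbol is repeated more than three times in a row; V, L and D each appear at most once; no smaller symbol precedes a larger one (values never increase from left to right). Value: M (1000) + M (1000) + M (1000) + D (500) + C (100) + C (100) + I (1) + I (1) + I (1) = 3703. So it is a valid standard Roman numeral.

Yes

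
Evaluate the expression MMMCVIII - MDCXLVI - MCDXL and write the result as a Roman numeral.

MMMCVIII = 3108, MDCXLVI = 1646, MCDXL = 1440
3108 - 1646 = 1462
1462 - 1440 = 22

XXII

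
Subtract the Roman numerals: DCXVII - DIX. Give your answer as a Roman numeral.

DCXVII = 617
DIX = 509
617 - 509 = 108

CVIII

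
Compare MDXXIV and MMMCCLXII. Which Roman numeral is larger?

MDXXIV = 1524
MMMCCLXII = 3262
3262 is larger

MMMCCLXII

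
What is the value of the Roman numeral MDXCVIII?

MDXCVIII: M=1000, D=500, XC=90, V=5, I=1, I=1, I=1
1000 + 500 + 90 + 5 + 1 + 1 + 1 = 1598

1598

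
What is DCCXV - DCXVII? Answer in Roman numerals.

DCCXV = 715
DCXVII = 617
715 - 617 = 98

XCVIII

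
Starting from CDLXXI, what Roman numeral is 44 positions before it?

CDLXXI = 471
471 - 44 = 427

CDXXVII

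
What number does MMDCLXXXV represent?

MMDCLXXXV: M=1000, M=1000, D=500, C=100, L=50, X=10, X=10, X=10, V=5
1000 + 1000 + 500 + 100 + 50 + 10 + 10 + 10 + 5 = 2685

2685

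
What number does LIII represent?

LIII: L=50, I=1, I=1, I=1
50 + 1 + 1 + 1 = 53

53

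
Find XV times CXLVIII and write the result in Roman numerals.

XV = 15
CXLVIII = 148
15 × 148 = 2220

MMCCXX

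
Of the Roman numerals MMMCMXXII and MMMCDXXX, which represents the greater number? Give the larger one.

MMMCMXXII = 3922
MMMCDXXX = 3430
3922 is larger

MMMCMXXII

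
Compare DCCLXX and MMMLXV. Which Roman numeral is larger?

DCCLXX = 770
MMMLXV = 3065
3065 is larger

MMMLXV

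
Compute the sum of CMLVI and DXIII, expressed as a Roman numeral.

CMLVI = 956
DXIII = 513
956 + 513 = 1469

MCDLXIX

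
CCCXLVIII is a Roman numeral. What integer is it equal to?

CCCXLVIII: C=100, C=100, C=100, XL=40, V=5, I=1, I=1, I=1
100 + 100 + 100 + 40 + 5 + 1 + 1 + 1 = 348

348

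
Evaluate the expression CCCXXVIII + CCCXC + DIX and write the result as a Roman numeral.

CCCXXVIII = 328, CCCXC = 390, DIX = 509
328 + 390 = 718
718 + 509 = 1227

MCCXXVII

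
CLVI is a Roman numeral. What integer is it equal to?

CLVI: C=100, L=50, V=5, I=1
100 + 50 + 5 + 1 = 156

156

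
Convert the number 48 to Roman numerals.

Convert 48 to Roman numerals:
  48 contains 1×40 (XL)
  8 contains 1×5 (V)
  3 contains 3×1 (III)

XLVIII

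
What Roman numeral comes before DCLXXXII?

DCLXXXII = 682, so the previous integer is 682 - 1 = 681

DCLXXXI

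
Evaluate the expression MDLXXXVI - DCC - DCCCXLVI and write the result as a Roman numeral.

MDLXXXVI = 1586, DCC = 700, DCCCXLVI = 846
1586 - 700 = 886
886 - 846 = 40

XL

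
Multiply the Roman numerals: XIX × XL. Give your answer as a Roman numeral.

XIX = 19
XL = 40
19 × 40 = 760

DCCLX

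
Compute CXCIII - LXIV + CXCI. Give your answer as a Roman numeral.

CXCIII = 193, LXIV = 64, CXCI = 191
193 - 64 = 129
129 + 191 = 320

CCCXX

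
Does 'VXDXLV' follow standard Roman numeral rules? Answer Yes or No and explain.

'VXDXLV': V should not appear more than once

No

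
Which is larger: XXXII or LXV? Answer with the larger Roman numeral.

XXXII = 32
LXV = 65
65 is larger

LXV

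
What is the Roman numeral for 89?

Convert 89 to Roman numerals:
  89 contains 1×50 (L)
  39 contains 3×10 (XXX)
  9 contains 1×9 (IX)

LXXXIX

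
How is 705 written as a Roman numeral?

Convert 705 to Roman numerals:
  705 contains 1×500 (D)
  205 contains 2×100 (CC)
  5 contains 1×5 (V)

DCCV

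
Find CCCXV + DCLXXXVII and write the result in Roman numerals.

CCCXV = 315
DCLXXXVII = 687
315 + 687 = 1002

MII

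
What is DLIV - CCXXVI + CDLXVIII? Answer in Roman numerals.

DLIV = 554, CCXXVI = 226, CDLXVIII = 468
554 - 226 = 328
328 + 468 = 796

DCCXCVI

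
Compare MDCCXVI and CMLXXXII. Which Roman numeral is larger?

MDCCXVI = 1716
CMLXXXII = 982
1716 is larger

MDCCXVI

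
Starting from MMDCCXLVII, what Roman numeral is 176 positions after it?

MMDCCXLVII = 2747
2747 + 176 = 2923

MMCMXXIII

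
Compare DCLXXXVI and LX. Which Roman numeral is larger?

DCLXXXVI = 686
LX = 60
686 is larger

DCLXXXVI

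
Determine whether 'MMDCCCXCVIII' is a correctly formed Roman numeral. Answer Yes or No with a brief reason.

'MMDCCCXCVIII': Check the rules: uses only the symbols I, V, X, L, C, D, M; no symbol is repeated more than three times in a row; V, L and D each appear at most once; the only place a smaller symbol precedes a larger one is the allowed subtractive pair XC, the symbol right after such a pair (if any) is smaller than the pair's first symbol, and otherwise the values never increase from left to right. Value: M (1000) + M (1000) + D (500) + C (100) + C (100) + C (100) + XC (90) + V (5) + I (1) + I (1) + I (1) = 2898. So it is a valid standard Roman numeral.

Yes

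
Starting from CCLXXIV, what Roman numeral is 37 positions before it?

CCLXXIV = 274
274 - 37 = 237

CCXXXVII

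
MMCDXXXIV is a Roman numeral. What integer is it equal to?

MMCDXXXIV: M=1000, M=1000, CD=400, X=10, X=10, X=10, IV=4
1000 + 1000 + 400 + 10 + 10 + 10 + 4 = 2434

2434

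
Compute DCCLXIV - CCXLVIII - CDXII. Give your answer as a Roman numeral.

DCCLXIV = 764, CCXLVIII = 248, CDXII = 412
764 - 248 = 516
516 - 412 = 104

CIV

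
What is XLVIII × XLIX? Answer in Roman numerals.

XLVIII = 48
XLIX = 49
48 × 49 = 2352

MMCCCLII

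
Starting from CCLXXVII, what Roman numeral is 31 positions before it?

CCLXXVII = 277
277 - 31 = 246

CCXLVI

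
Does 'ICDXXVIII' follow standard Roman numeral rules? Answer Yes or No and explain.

'ICDXXVIII': Invalid subtractive combination: IC

No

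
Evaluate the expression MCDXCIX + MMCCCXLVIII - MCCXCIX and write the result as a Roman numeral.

MCDXCIX = 1499, MMCCCXLVIII = 2348, MCCXCIX = 1299
1499 + 2348 = 3847
3847 - 1299 = 2548

MMDXLVIII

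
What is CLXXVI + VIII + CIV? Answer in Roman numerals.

CLXXVI = 176, VIII = 8, CIV = 104
176 + 8 = 184
184 + 104 = 288

CCLXXXVIII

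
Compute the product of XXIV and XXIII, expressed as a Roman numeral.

XXIV = 24
XXIII = 23
24 × 23 = 552

DLII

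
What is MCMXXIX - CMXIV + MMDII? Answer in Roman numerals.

MCMXXIX = 1929, CMXIV = 914, MMDII = 2502
1929 - 914 = 1015
1015 + 2502 = 3517

MMMDXVII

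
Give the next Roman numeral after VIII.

VIII = 8; next is 9

IX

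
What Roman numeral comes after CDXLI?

CDXLI = 441; next is 442

CDXLII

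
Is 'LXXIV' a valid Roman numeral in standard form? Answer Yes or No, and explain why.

'LXXIV': Check the rules: uses only the symbols I, V, X, L, C, D, M; no symbol is repeated more than three times in a row; V, L and D each appear at most once; the only place a smaller symbol precedes a larger one is the allowed subtractive pair IV, the symbol right after such a pair (if any) is smaller than the pair's first symbol, and otherwise the values never increase from left to right. Value: L (50) + X (10) + X (10) + IV (4) = 74. So it is a valid standard Roman numeral.

Yes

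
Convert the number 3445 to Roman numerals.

Convert 3445 to Roman numerals:
  3445 contains 3×1000 (MMM)
  445 contains 1×400 (CD)
  45 contains 1×40 (XL)
  5 contains 1×5 (V)

MMMCDXLV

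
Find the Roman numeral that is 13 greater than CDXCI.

CDXCI = 491
491 + 13 = 504

DIV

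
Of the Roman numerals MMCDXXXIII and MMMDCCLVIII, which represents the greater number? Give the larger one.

MMCDXXXIII = 2433
MMMDCCLVIII = 3758
3758 is larger

MMMDCCLVIII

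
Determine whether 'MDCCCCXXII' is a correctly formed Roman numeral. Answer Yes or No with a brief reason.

'MDCCCCXXII': More than 3 consecutive C's

No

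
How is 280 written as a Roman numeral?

Convert 280 to Roman numerals:
  280 contains 2×100 (CC)
  80 contains 1×50 (L)
  30 contains 3×10 (XXX)

CCLXXX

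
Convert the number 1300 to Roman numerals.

Convert 1300 to Roman numerals:
  1300 contains 1×1000 (M)
  300 contains 3×100 (CCC)

MCCC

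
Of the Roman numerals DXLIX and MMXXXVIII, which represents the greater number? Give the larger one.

DXLIX = 549
MMXXXVIII = 2038
2038 is larger

MMXXXVIII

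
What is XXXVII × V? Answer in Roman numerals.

XXXVII = 37
V = 5
37 × 5 = 185

CLXXXV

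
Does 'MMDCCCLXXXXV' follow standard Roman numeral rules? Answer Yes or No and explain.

'MMDCCCLXXXXV': More than 3 consecutive X's

No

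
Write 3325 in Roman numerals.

Convert 3325 to Roman numerals:
  3325 contains 3×1000 (MMM)
  325 contains 3×100 (CCC)
  25 contains 2×10 (XX)
  5 contains 1×5 (V)

MMMCCCXXV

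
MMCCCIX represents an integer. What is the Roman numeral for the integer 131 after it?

MMCCCIX = 2309
2309 + 131 = 2440

MMCDXL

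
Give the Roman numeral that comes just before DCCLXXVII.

DCCLXXVII = 777, so the previous integer is 777 - 1 = 776

DCCLXXVI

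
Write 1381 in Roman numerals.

Convert 1381 to Roman numerals:
  1381 contains 1×1000 (M)
  381 contains 3×100 (CCC)
  81 contains 1×50 (L)
  31 contains 3×10 (XXX)
  1 contains 1×1 (I)

MCCCLXXXI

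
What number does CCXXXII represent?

CCXXXII: C=100, C=100, X=10, X=10, X=10, I=1, I=1
100 + 100 + 10 + 10 + 10 + 1 + 1 = 232

232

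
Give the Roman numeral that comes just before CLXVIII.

CLXVIII = 168, so the previous integer is 168 - 1 = 167

CLXVII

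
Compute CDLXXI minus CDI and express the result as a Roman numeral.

CDLXXI = 471
CDI = 401
471 - 401 = 70

LXX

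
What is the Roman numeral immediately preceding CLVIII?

CLVIII = 158; previous is 157

CLVII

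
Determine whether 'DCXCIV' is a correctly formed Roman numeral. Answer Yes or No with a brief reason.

'DCXCIV': Check the rules: uses only the symbols I, V, X, L, C, D, M; no symbol is repeated more than three times in a row; V, L and D each appear at most once; the only places a smaller symbol precedes a larger one are the allowed subtractive pairs XC, IV, the symbol right after such a pair (if any) is smaller than the pair's first symbol, and otherwise the values never increase from left to right. Value: D (500) + C (100) + XC (90) + IV (4) = 694. So it is a valid standard Roman numeral.

Yes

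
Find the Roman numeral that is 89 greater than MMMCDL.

MMMCDL = 3450
3450 + 89 = 3539

MMMDXXXIX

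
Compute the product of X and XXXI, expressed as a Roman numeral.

X = 10
XXXI = 31
10 × 31 = 310

CCCX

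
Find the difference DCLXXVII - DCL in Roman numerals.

DCLXXVII = 677
DCL = 650
677 - 650 = 27

XXVII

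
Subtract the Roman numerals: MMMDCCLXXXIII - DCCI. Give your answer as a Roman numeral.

MMMDCCLXXXIII = 3783
DCCI = 701
3783 - 701 = 3082

MMMLXXXII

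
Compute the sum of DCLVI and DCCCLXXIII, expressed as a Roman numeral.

DCLVI = 656
DCCCLXXIII = 873
656 + 873 = 1529

MDXXIX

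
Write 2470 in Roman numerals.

Convert 2470 to Roman numerals:
  2470 contains 2×1000 (MM)
  470 contains 1×400 (CD)
  70 contains 1×50 (L)
  20 contains 2×10 (XX)

MMCDLXX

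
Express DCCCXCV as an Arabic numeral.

DCCCXCV: D=500, C=100, C=100, C=100, XC=90, V=5
500 + 100 + 100 + 100 + 90 + 5 = 895

895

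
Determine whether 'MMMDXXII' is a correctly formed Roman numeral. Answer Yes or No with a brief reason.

'MMMDXXII': Check the rules: uses only the symbols I, V, X, L, C, D, M; no symbol is repeated more than three times in a row; V, L and D each appear at most once; no smaller symbol precedes a larger one (values never increase from left to right). Value: M (1000) + M (1000) + M (1000) + D (500) + X (10) + X (10) + I (1) + I (1) = 3522. So it is a valid standard Roman numeral.

Yes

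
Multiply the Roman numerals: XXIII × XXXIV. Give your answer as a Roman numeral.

XXIII = 23
XXXIV = 34
23 × 34 = 782

DCCLXXXII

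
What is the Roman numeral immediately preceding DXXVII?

DXXVII = 527, so the previous integer is 527 - 1 = 526

DXXVI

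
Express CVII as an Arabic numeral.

CVII: C=100, V=5, I=1, I=1
100 + 5 + 1 + 1 = 107

107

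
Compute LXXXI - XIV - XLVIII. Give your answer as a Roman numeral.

LXXXI = 81, XIV = 14, XLVIII = 48
81 - 14 = 67
67 - 48 = 19

XIX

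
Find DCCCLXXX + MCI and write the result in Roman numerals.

DCCCLXXX = 880
MCI = 1101
880 + 1101 = 1981

MCMLXXXI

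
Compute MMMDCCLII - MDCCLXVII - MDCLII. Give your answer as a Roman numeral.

MMMDCCLII = 3752, MDCCLXVII = 1767, MDCLII = 1652
3752 - 1767 = 1985
1985 - 1652 = 333

CCCXXXIII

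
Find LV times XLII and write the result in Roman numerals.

LV = 55
XLII = 42
55 × 42 = 2310

MMCCCX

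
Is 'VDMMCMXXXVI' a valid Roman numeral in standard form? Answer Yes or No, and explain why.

'VDMMCMXXXVI': V should not appear more than once

No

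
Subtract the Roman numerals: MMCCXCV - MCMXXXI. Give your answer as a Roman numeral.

MMCCXCV = 2295
MCMXXXI = 1931
2295 - 1931 = 364

CCCLXIV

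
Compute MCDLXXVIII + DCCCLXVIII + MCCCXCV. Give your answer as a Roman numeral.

MCDLXXVIII = 1478, DCCCLXVIII = 868, MCCCXCV = 1395
1478 + 868 = 2346
2346 + 1395 = 3741

MMMDCCXLI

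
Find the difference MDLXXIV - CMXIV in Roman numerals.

MDLXXIV = 1574
CMXIV = 914
1574 - 914 = 660

DCLX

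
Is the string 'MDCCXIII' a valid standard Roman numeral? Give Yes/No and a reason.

'MDCCXIII': Check the rules: uses only the symbols I, V, X, L, C, D, M; no symbol is repeated more than three times in a row; V, L and D each appear at most once; no smaller symbol precedes a larger one (values never increase from left to right). Value: M (1000) + D (500) + C (100) + C (100) + X (10) + I (1) + I (1) + I (1) = 1713. So it is a valid standard Roman numeral.

Yes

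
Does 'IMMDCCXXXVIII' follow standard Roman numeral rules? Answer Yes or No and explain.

'IMMDCCXXXVIII': Invalid subtractive combination: IM

No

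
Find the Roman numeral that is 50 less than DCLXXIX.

DCLXXIX = 679
679 - 50 = 629

DCXXIX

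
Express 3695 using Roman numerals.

Convert 3695 to Roman numerals:
  3695 contains 3×1000 (MMM)
  695 contains 1×500 (D)
  195 contains 1×100 (C)
  95 contains 1×90 (XC)
  5 contains 1×5 (V)

MMMDCXCV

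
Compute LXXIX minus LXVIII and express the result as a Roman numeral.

LXXIX = 79
LXVIII = 68
79 - 68 = 11

XI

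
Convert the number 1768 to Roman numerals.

Convert 1768 to Roman numerals:
  1768 contains 1×1000 (M)
  768 contains 1×500 (D)
  268 contains 2×100 (CC)
  68 contains 1×50 (L)
  18 contains 1×10 (X)
  8 contains 1×5 (V)
  3 contains 3×1 (III)

MDCCLXVIII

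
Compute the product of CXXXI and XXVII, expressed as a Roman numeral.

CXXXI = 131
XXVII = 27
131 × 27 = 3537

MMMDXXXVII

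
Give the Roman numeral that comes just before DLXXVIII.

DLXXVIII = 578, so the previous integer is 578 - 1 = 577

DLXXVII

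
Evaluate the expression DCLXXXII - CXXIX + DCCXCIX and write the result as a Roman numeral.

DCLXXXII = 682, CXXIX = 129, DCCXCIX = 799
682 - 129 = 553
553 + 799 = 1352

MCCCLII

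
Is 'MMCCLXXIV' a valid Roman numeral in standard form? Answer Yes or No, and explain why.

'MMCCLXXIV': Check the rules: uses only the symbols I, V, X, L, C, D, M; no symbol is repeated more than three times in a row; V, L and D each appear at most once; the only place a smaller symbol precedes a larger one is the allowed subtractive pair IV, the symbol right after such a pair (if any) is smaller than the pair's first symbol, and otherwise the values never increase from left to right. Value: M (1000) + M (1000) + C (100) + C (100) + L (50) + X (10) + X (10) + IV (4) = 2274. So it is a valid standard Roman numeral.

Yes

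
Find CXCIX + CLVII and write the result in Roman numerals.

CXCIX = 199
CLVII = 157
199 + 157 = 356

CCCLVI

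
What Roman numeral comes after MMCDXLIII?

MMCDXLIII = 2443; next is 2444

MMCDXLIV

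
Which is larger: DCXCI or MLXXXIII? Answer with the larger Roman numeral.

DCXCI = 691
MLXXXIII = 1083
1083 is larger

MLXXXIII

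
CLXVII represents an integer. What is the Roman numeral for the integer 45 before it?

CLXVII = 167
167 - 45 = 122

CXXII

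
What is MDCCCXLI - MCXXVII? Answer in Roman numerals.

MDCCCXLI = 1841
MCXXVII = 1127
1841 - 1127 = 714

DCCXIV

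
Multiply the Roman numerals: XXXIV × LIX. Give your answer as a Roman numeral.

XXXIV = 34
LIX = 59
34 × 59 = 2006

MMVI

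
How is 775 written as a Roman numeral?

Convert 775 to Roman numerals:
  775 contains 1×500 (D)
  275 contains 2×100 (CC)
  75 contains 1×50 (L)
  25 contains 2×10 (XX)
  5 contains 1×5 (V)

DCCLXXV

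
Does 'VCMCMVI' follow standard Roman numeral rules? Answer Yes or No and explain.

'VCMCMVI': V should not appear more than once

No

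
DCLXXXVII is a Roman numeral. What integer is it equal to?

DCLXXXVII: D=500, C=100, L=50, X=10, X=10, X=10, V=5, I=1, I=1
500 + 100 + 50 + 10 + 10 + 10 + 5 + 1 + 1 = 687

687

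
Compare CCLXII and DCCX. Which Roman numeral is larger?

CCLXII = 262
DCCX = 710
710 is larger

DCCX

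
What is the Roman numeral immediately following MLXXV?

MLXXV = 1075, so the next integer is 1075 + 1 = 1076

MLXXVI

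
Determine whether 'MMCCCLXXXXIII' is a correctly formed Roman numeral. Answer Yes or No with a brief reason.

'MMCCCLXXXXIII': More than 3 consecutive X's

No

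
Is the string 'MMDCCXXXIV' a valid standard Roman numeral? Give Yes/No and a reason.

'MMDCCXXXIV': Check the rules: uses only the symbols I, V, X, L, C, D, M; no symbol is repeated more than three times in a row; V, L and D each appear at most once; the only place a smaller symbol precedes a larger one is the allowed subtractive pair IV, the symbol right after such a pair (if any) is smaller than the pair's first symbol, and otherwise the values never increase from left to right. Value: M (1000) + M (1000) + D (500) + C (100) + C (100) + X (10) + X (10) + X (10) + IV (4) = 2734. So it is a valid standard Roman numeral.

Yes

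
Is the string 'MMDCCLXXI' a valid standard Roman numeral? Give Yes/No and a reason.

'MMDCCLXXI': Check the rules: uses only the symbols I, V, X, L, C, D, M; no symbol is repeated more than three times in a row; V, L and D each appear at most once; no smaller symbol precedes a larger one (values never increase from left to right). Value: M (1000) + M (1000) + D (500) + C (100) + C (100) + L (50) + X (10) + X (10) + I (1) = 2771. So it is a valid standard Roman numeral.

Yes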